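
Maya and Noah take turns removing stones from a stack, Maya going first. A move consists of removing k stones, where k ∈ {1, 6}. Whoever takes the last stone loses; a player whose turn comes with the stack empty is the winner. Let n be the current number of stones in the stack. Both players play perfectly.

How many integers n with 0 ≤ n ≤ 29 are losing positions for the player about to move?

13

Label each position W (a win for the player to move) or L (a loss). A position with no legal move is W; any other position is W exactly when some move reaches an L, and L when every move reaches a W.
n=0: no move; the opponent has just taken the last stone and therefore loses → W
n=1: L (sole option 0(W) is W)
n=2: W (go to 1, an L position)
n=3: L (sole option 2(W) is W)
n=4: W (go to 3, an L position)
n=5: L (sole option 4(W) is W)
n=6: W (go to 5, an L position)
n=7: W (go to 1, an L position)
n=8: L (options 7(W), 2(W) are all W)
n=9: W (go to 8, an L position)
n=10: L (options 9(W), 4(W) are all W)
n=11: W (go to 10, an L position)
n=12: L (options 11(W), 6(W) are all W)
n=13: W (go to 12, an L position)
n=14: W (go to 8, an L position)
n=15: L (options 14(W), 9(W) are all W)
n=16: W (go to 15, an L position)
n=17: L (options 16(W), 11(W) are all W)
n=18: W (go to 17, an L position)
n=19: L (options 18(W), 13(W) are all W)
n=20: W (go to 19, an L position)
n=21: W (go to 15, an L position)
n=22: L (options 21(W), 16(W) are all W)
n=23: W (go to 22, an L position)
n=24: L (options 23(W), 18(W) are all W)
n=25: W (go to 24, an L position)
n=26: L (options 25(W), 20(W) are all W)
n=27: W (go to 26, an L position)
n=28: W (go to 22, an L position)
n=29: L (options 28(W), 23(W) are all W)
L entries with 0 ≤ n ≤ 29: n = 1, 3, 5, 8, 10, 12, 15, 17, 19, 22, 24, 26, 29; that makes 13.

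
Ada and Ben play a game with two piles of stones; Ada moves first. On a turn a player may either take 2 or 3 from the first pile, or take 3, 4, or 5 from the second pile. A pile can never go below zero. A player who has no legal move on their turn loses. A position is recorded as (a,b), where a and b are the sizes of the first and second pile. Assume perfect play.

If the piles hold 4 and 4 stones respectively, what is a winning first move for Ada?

Move to (2,4).

Use the standard recursion: the mover loses at a terminal position; elsewhere, the mover wins exactly when some move hands the opponent an L position.
No move ever increases a pile, so every position that can arise here has a ≤ 4 and b ≤ 4; it is enough to label the cells with 0 ≤ a ≤ 4 and 0 ≤ b ≤ 4.
Every move lowers a or b (never raises either), so fill the grid row by row in increasing a, and left to right within a row: each cell's successors are then already labelled.
      b=0  b=1  b=2  b=3  b=4
a=0:    L    L    L    W    W
a=1:    L    L    L    W    W
a=2:    W    W    W    L    L
a=3:    W    W    W    L    L
a=4:    W    W    W    W    W
Cells with no legal move (terminal, hence L): (0,0), (0,1), (0,2), (1,0), (1,1), (1,2).
The remaining L cells, each justified by listing all of its moves:
(2,3): L (options (0,3)(W), (2,0)(W) are all W)
(2,4): L (options (0,4)(W), (2,1)(W), (2,0)(W) are all W)
(3,3): L (options (1,3)(W), (0,3)(W), (3,0)(W) are all W)
(3,4): L (options (1,4)(W), (0,4)(W), (3,1)(W), (3,0)(W) are all W)
Every other cell has at least one move into one of the L cells above, so it is W.
From (4,4), the L positions reachable in one move are: (2,4).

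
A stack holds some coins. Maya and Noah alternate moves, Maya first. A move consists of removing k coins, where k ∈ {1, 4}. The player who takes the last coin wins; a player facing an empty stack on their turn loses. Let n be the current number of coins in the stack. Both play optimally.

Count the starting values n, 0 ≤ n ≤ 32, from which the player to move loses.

Build the W/L table. Terminal = L. A non-terminal position is W if it has a move to some L; otherwise it is L.
n=0: no move → L
n=1: can move to 0, which is L ⇒ W
n=2: the only move is to 1(W), a W ⇒ L
n=3: can move to 2, which is L ⇒ W
n=4: can move to 0, which is L ⇒ W
n=5: moves to 4(W), 1(W); every one is W ⇒ L
n=6: can move to 5, which is L ⇒ W
n=7: moves to 6(W), 3(W); every one is W ⇒ L
n=8: can move to 7, which is L ⇒ W
n=9: can move to 5, which is L ⇒ W
n=10: moves to 9(W), 6(W); every one is W ⇒ L
n=11: can move to 10, which is L ⇒ W
n=12: moves to 11(W), 8(W); every one is W ⇒ L
n=13: can move to 12, which is L ⇒ W
n=14: can move to 10, which is L ⇒ W
n=15: moves to 14(W), 11(W); every one is W ⇒ L
n=16: can move to 15, which is L ⇒ W
n=17: moves to 16(W), 13(W); every one is W ⇒ L
n=18: can move to 17, which is L ⇒ W
n=19: can move to 15, which is L ⇒ W
n=20: moves to 19(W), 16(W); every one is W ⇒ L
n=21: can move to 20, which is L ⇒ W
n=22: moves to 21(W), 18(W); every one is W ⇒ L
n=23: can move to 22, which is L ⇒ W
n=24: can move to 20, which is L ⇒ W
n=25: moves to 24(W), 21(W); every one is W ⇒ L
n=26: can move to 25, which is L ⇒ W
n=27: moves to 26(W), 23(W); every one is W ⇒ L
n=28: can move to 27, which is L ⇒ W
n=29: can move to 25, which is L ⇒ W
n=30: moves to 29(W), 26(W); every one is W ⇒ L
n=31: can move to 30, which is L ⇒ W
n=32: moves to 31(W), 28(W); every one is W ⇒ L
L entries with 0 ≤ n ≤ 32: n = 0, 2, 5, 7, 10, 12, 15, 17, 20, 22, 25, 27, 30, 32; that makes 14.

14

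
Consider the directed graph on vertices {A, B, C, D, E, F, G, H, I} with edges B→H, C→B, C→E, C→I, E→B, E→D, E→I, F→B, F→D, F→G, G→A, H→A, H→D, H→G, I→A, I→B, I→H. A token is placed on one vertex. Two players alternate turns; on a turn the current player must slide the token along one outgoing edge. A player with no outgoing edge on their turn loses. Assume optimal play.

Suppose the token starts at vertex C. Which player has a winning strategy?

The first player wins.

Compute win/loss labels from the base case upward. A position with no move is L. Any other position is W if it can reach an L in one move, else L.
Every edge goes from a vertex to one that appears earlier in the order D, A, G, H, B, I, E, F, C, so processing vertices in that order labels each vertex after all of its successors.
D: no outgoing edge → L
A: no outgoing edge → L
G: can move to A, which is L ⇒ W
H: can move to A, which is L ⇒ W
B: the only move is to H(W), a W ⇒ L
I: can move to B, which is L ⇒ W
E: can move to B, which is L ⇒ W
F: can move to B, which is L ⇒ W
C: can move to B, which is L ⇒ W
From C the player to move can move to B, reaching an L position.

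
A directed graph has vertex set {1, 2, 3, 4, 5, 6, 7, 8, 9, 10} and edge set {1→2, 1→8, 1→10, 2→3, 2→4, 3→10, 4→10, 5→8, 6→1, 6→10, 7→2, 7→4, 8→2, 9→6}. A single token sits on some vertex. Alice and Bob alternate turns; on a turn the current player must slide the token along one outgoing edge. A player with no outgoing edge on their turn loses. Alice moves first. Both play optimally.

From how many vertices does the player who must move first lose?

Work bottom-up. With no move the player to move loses. Otherwise the position is W if at least one move leads to an L position for the opponent, and L if every move leads to a W.
Every edge goes from a vertex to one that appears earlier in the order 10, 4, 3, 2, 8, 5, 1, 6, 7, 9, so processing vertices in that order labels each vertex after all of its successors.
10: no outgoing edge → L
4: →10(L), so W
3: →10(L), so W
2: →3(W), 4(W) — all W, so L
8: →2(L), so W
5: →8(W) only, which is W, so L
1: →2(L), so W
6: →10(L), so W
7: →2(L), so W
9: →6(W) only, which is W, so L
The L vertices are 2, 5, 9, 10; that is 4 in all.

4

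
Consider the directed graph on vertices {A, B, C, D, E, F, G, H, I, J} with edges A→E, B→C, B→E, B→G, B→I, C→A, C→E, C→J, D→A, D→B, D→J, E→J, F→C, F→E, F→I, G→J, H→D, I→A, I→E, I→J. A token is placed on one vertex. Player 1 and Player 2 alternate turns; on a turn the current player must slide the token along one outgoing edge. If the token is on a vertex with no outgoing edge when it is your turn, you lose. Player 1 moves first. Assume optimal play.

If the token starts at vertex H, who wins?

Player 2 wins.

Build the W/L table. Terminal = L. A non-terminal position is W if it has a move to some L; otherwise it is L.
Every edge goes from a vertex to one that appears earlier in the order J, E, A, I, C, G, F, B, D, H, so processing vertices in that order labels each vertex after all of its successors.
J: no outgoing edge → L
E: →J(L), so W
A: →E(W) only, which is W, so L
I: →A(L), so W
C: →A(L), so W
G: →J(L), so W
F: →C(W), I(W), E(W) — all W, so L
B: →G(W), C(W), I(W), E(W) — all W, so L
D: →B(L), so W
H: →D(W) only, which is W, so L
Every move from H reaches a W position, so the mover loses.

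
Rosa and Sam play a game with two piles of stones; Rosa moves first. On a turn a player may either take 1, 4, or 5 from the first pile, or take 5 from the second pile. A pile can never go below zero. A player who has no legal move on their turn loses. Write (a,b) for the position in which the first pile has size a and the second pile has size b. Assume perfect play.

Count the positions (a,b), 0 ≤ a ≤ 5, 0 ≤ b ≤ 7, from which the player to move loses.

16

Label each position W (a win for the player to move) or L (a loss). A position with no legal move is L; any other position is W exactly when some move reaches an L, and L when every move reaches a W.
Every move lowers a or b (never raises either), so fill the grid row by row in increasing a, and left to right within a row: each cell's successors are then already labelled.
      b=0  b=1  b=2  b=3  b=4  b=5  b=6  b=7
a=0:    L    L    L    L    L    W    W    W
a=1:    W    W    W    W    W    L    L    L
a=2:    L    L    L    L    L    W    W    W
a=3:    W    W    W    W    W    L    L    L
a=4:    W    W    W    W    W    W    W    W
a=5:    W    W    W    W    W    W    W    W
Cells with no legal move (terminal, hence L): (0,0), (0,1), (0,2), (0,3), (0,4).
The remaining L cells, each justified by listing all of its moves:
(1,5): L (options (0,5)(W), (1,0)(W) are all W)
(1,6): L (options (0,6)(W), (1,1)(W) are all W)
(1,7): L (options (0,7)(W), (1,2)(W) are all W)
(2,0): L (sole option (1,0)(W) is W)
(2,1): L (sole option (1,1)(W) is W)
(2,2): L (sole option (1,2)(W) is W)
(2,3): L (sole option (1,3)(W) is W)
(2,4): L (sole option (1,4)(W) is W)
(3,5): L (options (2,5)(W), (3,0)(W) are all W)
(3,6): L (options (2,6)(W), (3,1)(W) are all W)
(3,7): L (options (2,7)(W), (3,2)(W) are all W)
Every other cell has at least one move into one of the L cells above, so it is W.
L cells per row: a=0: 5, a=1: 3, a=2: 5, a=3: 3, a=4: 0, a=5: 0; total 16.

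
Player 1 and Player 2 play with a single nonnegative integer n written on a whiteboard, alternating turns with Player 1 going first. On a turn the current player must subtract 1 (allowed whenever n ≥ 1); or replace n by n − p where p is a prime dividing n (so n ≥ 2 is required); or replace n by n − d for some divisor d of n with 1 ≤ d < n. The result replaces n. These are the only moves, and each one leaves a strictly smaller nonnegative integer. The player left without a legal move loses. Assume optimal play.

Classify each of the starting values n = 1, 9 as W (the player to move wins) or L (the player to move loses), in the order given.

1: W, 9: L

Work bottom-up. With no move the player to move loses. Otherwise the position is W if at least one move leads to an L position for the opponent, and L if every move leads to a W.
n=0: no move → L
n=1: →0(L), so W
n=2: →0(L), so W
n=3: →0(L), so W
n=4: →2(W), 3(W) — all W, so L
n=5: →0(L), so W
n=6: →4(L), so W
n=7: →0(L), so W
n=8: →4(L), so W
n=9: →6(W), 8(W) — all W, so L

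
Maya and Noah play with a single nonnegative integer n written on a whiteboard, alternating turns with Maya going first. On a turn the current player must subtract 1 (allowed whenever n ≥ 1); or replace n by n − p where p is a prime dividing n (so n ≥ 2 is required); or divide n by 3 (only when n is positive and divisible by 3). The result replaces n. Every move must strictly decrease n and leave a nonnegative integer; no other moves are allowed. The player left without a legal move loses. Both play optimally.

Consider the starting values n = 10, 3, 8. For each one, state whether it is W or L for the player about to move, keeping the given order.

10: W, 3: W, 8: L

Classify positions by backward induction: terminal positions (no move available) are L. From any other position, the mover wins iff some move reaches an L.
n=0: no move → L
n=1: can move to 0, which is L ⇒ W
n=2: can move to 0, which is L ⇒ W
n=3: can move to 0, which is L ⇒ W
n=4: moves to 2(W), 3(W); every one is W ⇒ L
n=5: can move to 0, which is L ⇒ W
n=6: can move to 4, which is L ⇒ W
n=7: can move to 0, which is L ⇒ W
n=8: moves to 6(W), 7(W); every one is W ⇒ L
n=9: can move to 8, which is L ⇒ W
n=10: can move to 8, which is L ⇒ W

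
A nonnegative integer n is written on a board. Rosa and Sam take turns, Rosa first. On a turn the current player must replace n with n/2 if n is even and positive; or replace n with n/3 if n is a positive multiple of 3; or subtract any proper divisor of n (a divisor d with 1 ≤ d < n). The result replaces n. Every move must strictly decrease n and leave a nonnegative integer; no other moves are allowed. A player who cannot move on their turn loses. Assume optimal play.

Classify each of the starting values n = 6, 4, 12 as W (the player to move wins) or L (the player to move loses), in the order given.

Work bottom-up. With no move the player to move loses. Otherwise the position is W if at least one move leads to an L position for the opponent, and L if every move leads to a W.
n=0: no move → L
n=1: no move → L
n=2: reaches L-position 1 → W
n=3: reaches L-position 1 → W
n=4: only reaches 2(W), 3(W), all W → L
n=5: reaches L-position 4 → W
n=6: reaches L-position 4 → W
n=7: only reaches 6(W), which is W → L
n=8: reaches L-position 4 → W
n=9: only reaches 3(W), 6(W), 8(W), all W → L
n=10: reaches L-position 9 → W
n=11: only reaches 10(W), which is W → L
n=12: reaches L-position 4 → W

6: W, 4: L, 12: W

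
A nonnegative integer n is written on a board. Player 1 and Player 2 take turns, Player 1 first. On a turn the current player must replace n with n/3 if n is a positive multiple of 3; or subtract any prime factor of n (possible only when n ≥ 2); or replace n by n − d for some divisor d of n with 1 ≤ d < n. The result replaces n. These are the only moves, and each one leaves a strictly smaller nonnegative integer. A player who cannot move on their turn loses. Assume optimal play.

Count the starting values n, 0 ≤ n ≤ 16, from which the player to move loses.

5

Work bottom-up. With no move the player to move loses. Otherwise the position is W if at least one move leads to an L position for the opponent, and L if every move leads to a W.
n=0: no move → L
n=1: no move → L
n=2: reaches L-position 0 → W
n=3: reaches L-position 0 → W
n=4: only reaches 2(W), 3(W), all W → L
n=5: reaches L-position 0 → W
n=6: reaches L-position 4 → W
n=7: reaches L-position 0 → W
n=8: reaches L-position 4 → W
n=9: only reaches 3(W), 6(W), 8(W), all W → L
n=10: reaches L-position 9 → W
n=11: reaches L-position 0 → W
n=12: reaches L-position 4 → W
n=13: reaches L-position 0 → W
n=14: only reaches 7(W), 12(W), 13(W), all W → L
n=15: reaches L-position 14 → W
n=16: reaches L-position 14 → W
L entries with 0 ≤ n ≤ 16: n = 0, 1, 4, 9, 14; that makes 5.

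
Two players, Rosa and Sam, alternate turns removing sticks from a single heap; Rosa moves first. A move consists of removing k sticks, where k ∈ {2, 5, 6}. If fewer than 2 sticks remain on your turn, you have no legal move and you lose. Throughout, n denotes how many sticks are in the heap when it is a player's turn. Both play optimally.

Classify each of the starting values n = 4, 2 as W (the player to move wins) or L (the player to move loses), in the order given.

4: L, 2: W

Compute win/loss labels from the base case upward. A position with no move is L. Any other position is W if it can reach an L in one move, else L.
n=0: no move → L
n=1: no move → L
n=2: W (go to 0, an L position)
n=3: W (go to 1, an L position)
n=4: L (sole option 2(W) is W)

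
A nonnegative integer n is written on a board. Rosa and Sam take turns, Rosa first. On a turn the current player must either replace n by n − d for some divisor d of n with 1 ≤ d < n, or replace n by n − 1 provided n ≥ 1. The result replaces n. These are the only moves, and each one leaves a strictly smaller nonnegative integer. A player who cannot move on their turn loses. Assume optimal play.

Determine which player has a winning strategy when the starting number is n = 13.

Label each position W (a win for the player to move) or L (a loss). A position with no legal move is L; any other position is W exactly when some move reaches an L, and L when every move reaches a W.
n=0: no move → L
n=1: reaches L-position 0 → W
n=2: only reaches 1(W), which is W → L
n=3: reaches L-position 2 → W
n=4: reaches L-position 2 → W
n=5: only reaches 4(W), which is W → L
n=6: reaches L-position 5 → W
n=7: only reaches 6(W), which is W → L
n=8: reaches L-position 7 → W
n=9: only reaches 6(W), 8(W), all W → L
n=10: reaches L-position 5 → W
n=11: only reaches 10(W), which is W → L
n=12: reaches L-position 9 → W
n=13: only reaches 12(W), which is W → L
Every move from 13 reaches a W position, so the mover loses.

Sam wins.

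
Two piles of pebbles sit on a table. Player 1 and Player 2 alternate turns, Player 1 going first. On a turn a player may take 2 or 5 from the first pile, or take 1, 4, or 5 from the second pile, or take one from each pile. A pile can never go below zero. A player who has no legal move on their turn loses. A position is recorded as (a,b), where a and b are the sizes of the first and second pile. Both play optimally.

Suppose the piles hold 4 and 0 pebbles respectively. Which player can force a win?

Player 2 wins.

Positions with no move are L. A position that does have a move is losing for the player to move precisely when every available move leads to a winning position for the opponent. Fill in the labels:
No move ever increases a pile, so every position that can arise here has a ≤ 4 and b ≤ 0; it is enough to label the cells with 0 ≤ a ≤ 4 and 0 ≤ b ≤ 0.
Every move lowers a or b (never raises either), so fill the grid row by row in increasing a, and left to right within a row: each cell's successors are then already labelled.
      b=0
a=0:    L
a=1:    L
a=2:    W
a=3:    W
a=4:    L
Cells with no legal move (terminal, hence L): (0,0), (1,0).
The remaining L cells, each justified by listing all of its moves:
(4,0): →(2,0)(W) only, which is W, so L
Every other cell has at least one move into one of the L cells above, so it is W.
Every move from (4,0) reaches a W position, so the mover loses.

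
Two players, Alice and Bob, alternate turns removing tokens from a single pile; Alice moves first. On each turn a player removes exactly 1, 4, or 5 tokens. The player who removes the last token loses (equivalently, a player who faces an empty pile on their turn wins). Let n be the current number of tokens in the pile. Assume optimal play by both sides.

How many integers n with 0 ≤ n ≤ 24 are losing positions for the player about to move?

Classify positions by backward induction: terminal positions (no move available) are W. From any other position, the mover wins iff some move reaches an L.
n=0: no move; the opponent has just taken the last token and therefore loses → W
n=1: only reaches 0(W), which is W → L
n=2: reaches L-position 1 → W
n=3: only reaches 2(W), which is W → L
n=4: reaches L-position 3 → W
n=5: reaches L-position 1 → W
n=6: reaches L-position 1 → W
n=7: reaches L-position 3 → W
n=8: reaches L-position 3 → W
n=9: only reaches 8(W), 5(W), 4(W), all W → L
n=10: reaches L-position 9 → W
n=11: only reaches 10(W), 7(W), 6(W), all W → L
n=12: reaches L-position 11 → W
n=13: reaches L-position 9 → W
n=14: reaches L-position 9 → W
n=15: reaches L-position 11 → W
n=16: reaches L-position 11 → W
n=17: only reaches 16(W), 13(W), 12(W), all W → L
n=18: reaches L-position 17 → W
n=19: only reaches 18(W), 15(W), 14(W), all W → L
n=20: reaches L-position 19 → W
n=21: reaches L-position 17 → W
n=22: reaches L-position 17 → W
n=23: reaches L-position 19 → W
n=24: reaches L-position 19 → W
L entries with 0 ≤ n ≤ 24: n = 1, 3, 9, 11, 17, 19; that makes 6.

6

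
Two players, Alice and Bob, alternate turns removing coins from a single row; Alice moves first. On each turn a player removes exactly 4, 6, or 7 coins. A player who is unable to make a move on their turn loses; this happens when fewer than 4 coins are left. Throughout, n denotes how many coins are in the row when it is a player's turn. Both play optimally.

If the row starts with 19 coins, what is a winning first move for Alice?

Work bottom-up. With no move the player to move loses. Otherwise the position is W if at least one move leads to an L position for the opponent, and L if every move leads to a W.
n=0: no move → L
n=1: no move → L
n=2: no move → L
n=3: no move → L
n=4: reaches L-position 0 → W
n=5: reaches L-position 1 → W
n=6: reaches L-position 2 → W
n=7: reaches L-position 3 → W
n=8: reaches L-position 2 → W
n=9: reaches L-position 3 → W
n=10: reaches L-position 3 → W
n=11: only reaches 7(W), 5(W), 4(W), all W → L
n=12: only reaches 8(W), 6(W), 5(W), all W → L
n=13: only reaches 9(W), 7(W), 6(W), all W → L
n=14: only reaches 10(W), 8(W), 7(W), all W → L
n=15: reaches L-position 11 → W
n=16: reaches L-position 12 → W
n=17: reaches L-position 13 → W
n=18: reaches L-position 14 → W
n=19: reaches L-position 13 → W
From 19, the L positions reachable in one move are: 13, 12. Any move reaching one of these is winning.

Remove 6, leaving 13.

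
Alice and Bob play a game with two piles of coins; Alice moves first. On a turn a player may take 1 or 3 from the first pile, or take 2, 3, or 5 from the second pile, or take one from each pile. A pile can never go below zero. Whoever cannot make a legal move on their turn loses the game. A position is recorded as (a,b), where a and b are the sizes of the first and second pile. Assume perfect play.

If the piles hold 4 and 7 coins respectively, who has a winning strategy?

Positions with no move are L. A position that does have a move is losing for the player to move precisely when every available move leads to a winning position for the opponent. Fill in the labels:
No move ever increases a pile, so every position that can arise here has a ≤ 4 and b ≤ 7; it is enough to label the cells with 0 ≤ a ≤ 4 and 0 ≤ b ≤ 7.
Every move lowers a or b (never raises either), so fill the grid row by row in increasing a, and left to right within a row: each cell's successors are then already labelled.
      b=0  b=1  b=2  b=3  b=4  b=5  b=6  b=7
a=0:    L    L    W    W    W    W    W    L
a=1:    W    W    W    L    L    W    W    W
a=2:    L    L    W    W    W    W    W    L
a=3:    W    W    W    L    L    W    W    W
a=4:    L    L    W    W    W    W    W    L
Cells with no legal move (terminal, hence L): (0,0), (0,1).
The remaining L cells, each justified by listing all of its moves:
(0,7): L (options (0,5)(W), (0,4)(W), (0,2)(W) are all W)
(1,3): L (options (0,3)(W), (1,1)(W), (1,0)(W), (0,2)(W) are all W)
(1,4): L (options (0,4)(W), (1,2)(W), (1,1)(W), (0,3)(W) are all W)
(2,0): L (sole option (1,0)(W) is W)
(2,1): L (options (1,1)(W), (1,0)(W) are all W)
(2,7): L (options (1,7)(W), (2,5)(W), (2,4)(W), (2,2)(W), (1,6)(W) are all W)
(3,3): L (options (2,3)(W), (0,3)(W), (3,1)(W), (3,0)(W), (2,2)(W) are all W)
(3,4): L (options (2,4)(W), (0,4)(W), (3,2)(W), (3,1)(W), (2,3)(W) are all W)
(4,0): L (options (3,0)(W), (1,0)(W) are all W)
(4,1): L (options (3,1)(W), (1,1)(W), (3,0)(W) are all W)
(4,7): L (options (3,7)(W), (1,7)(W), (4,5)(W), (4,4)(W), (4,2)(W), (3,6)(W) are all W)
Every other cell has at least one move into one of the L cells above, so it is W.
Every move from (4,7) reaches a W position, so the mover loses.

Bob wins.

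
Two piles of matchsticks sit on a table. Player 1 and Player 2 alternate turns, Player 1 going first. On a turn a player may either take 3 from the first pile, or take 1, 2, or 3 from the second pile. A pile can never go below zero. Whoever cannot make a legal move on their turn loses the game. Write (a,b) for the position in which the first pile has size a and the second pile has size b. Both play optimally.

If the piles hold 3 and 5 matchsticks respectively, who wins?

Classify positions by backward induction: terminal positions (no move available) are L. From any other position, the mover wins iff some move reaches an L.
No move ever increases a pile, so every position that can arise here has a ≤ 3 and b ≤ 5; it is enough to label the cells with 0 ≤ a ≤ 3 and 0 ≤ b ≤ 5.
Every move lowers a or b (never raises either), so fill the grid row by row in increasing a, and left to right within a row: each cell's successors are then already labelled.
      b=0  b=1  b=2  b=3  b=4  b=5
a=0:    L    W    W    W    L    W
a=1:    L    W    W    W    L    W
a=2:    L    W    W    W    L    W
a=3:    W    L    W    W    W    L
Cells with no legal move (terminal, hence L): (0,0), (1,0), (2,0).
The remaining L cells, each justified by listing all of its moves:
(0,4): moves to (0,3)(W), (0,2)(W), (0,1)(W); every one is W ⇒ L
(1,4): moves to (1,3)(W), (1,2)(W), (1,1)(W); every one is W ⇒ L
(2,4): moves to (2,3)(W), (2,2)(W), (2,1)(W); every one is W ⇒ L
(3,1): moves to (0,1)(W), (3,0)(W); every one is W ⇒ L
(3,5): moves to (0,5)(W), (3,4)(W), (3,3)(W), (3,2)(W); every one is W ⇒ L
Every other cell has at least one move into one of the L cells above, so it is W.
Every move from (3,5) reaches a W position, so the mover loses.

Player 2 wins.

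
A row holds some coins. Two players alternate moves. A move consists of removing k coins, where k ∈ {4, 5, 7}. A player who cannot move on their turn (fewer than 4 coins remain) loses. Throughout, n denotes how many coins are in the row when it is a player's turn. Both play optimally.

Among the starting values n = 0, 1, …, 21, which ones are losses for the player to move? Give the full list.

Positions with no move are L. A position that does have a move is losing for the player to move precisely when every available move leads to a winning position for the opponent. Fill in the labels:
n=0: no move → L
n=1: no move → L
n=2: no move → L
n=3: no move → L
n=4: can move to 0, which is L ⇒ W
n=5: can move to 1, which is L ⇒ W
n=6: can move to 2, which is L ⇒ W
n=7: can move to 3, which is L ⇒ W
n=8: can move to 3, which is L ⇒ W
n=9: can move to 2, which is L ⇒ W
n=10: can move to 3, which is L ⇒ W
n=11: moves to 7(W), 6(W), 4(W); every one is W ⇒ L
n=12: moves to 8(W), 7(W), 5(W); every one is W ⇒ L
n=13: moves to 9(W), 8(W), 6(W); every one is W ⇒ L
n=14: moves to 10(W), 9(W), 7(W); every one is W ⇒ L
n=15: can move to 11, which is L ⇒ W
n=16: can move to 12, which is L ⇒ W
n=17: can move to 13, which is L ⇒ W
n=18: can move to 14, which is L ⇒ W
n=19: can move to 14, which is L ⇒ W
n=20: can move to 13, which is L ⇒ W
n=21: can move to 14, which is L ⇒ W
The losing starting values of n are exactly the entries labelled L in this table (8 of them).

0, 1, 2, 3, 11, 12, 13, 14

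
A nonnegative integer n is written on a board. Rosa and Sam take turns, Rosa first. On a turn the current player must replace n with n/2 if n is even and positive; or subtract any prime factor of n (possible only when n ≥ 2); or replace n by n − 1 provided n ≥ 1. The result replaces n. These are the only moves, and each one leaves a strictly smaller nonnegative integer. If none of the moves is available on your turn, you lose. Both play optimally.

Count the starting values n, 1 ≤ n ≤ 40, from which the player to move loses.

8

Positions with no move are L. A position that does have a move is losing for the player to move precisely when every available move leads to a winning position for the opponent. Fill in the labels:
n=0: no move → L
n=1: reaches L-position 0 → W
n=2: reaches L-position 0 → W
n=3: reaches L-position 0 → W
n=4: only reaches 2(W), 3(W), all W → L
n=5: reaches L-position 0 → W
n=6: reaches L-position 4 → W
n=7: reaches L-position 0 → W
n=8: reaches L-position 4 → W
n=9: only reaches 6(W), 8(W), all W → L
n=10: reaches L-position 9 → W
n=11: reaches L-position 0 → W
n=12: reaches L-position 9 → W
n=13: reaches L-position 0 → W
n=14: only reaches 7(W), 12(W), 13(W), all W → L
n=15: reaches L-position 14 → W
n=16: reaches L-position 14 → W
n=17: reaches L-position 0 → W
n=18: reaches L-position 9 → W
n=19: reaches L-position 0 → W
n=20: only reaches 10(W), 15(W), 18(W), 19(W), all W → L
n=21: reaches L-position 14 → W
n=22: reaches L-position 20 → W
n=23: reaches L-position 0 → W
n=24: only reaches 12(W), 21(W), 22(W), 23(W), all W → L
n=25: reaches L-position 20 → W
n=26: reaches L-position 24 → W
n=27: reaches L-position 24 → W
n=28: reaches L-position 14 → W
n=29: reaches L-position 0 → W
n=30: only reaches 15(W), 25(W), 27(W), 28(W), 29(W), all W → L
n=31: reaches L-position 0 → W
n=32: reaches L-position 30 → W
n=33: reaches L-position 30 → W
n=34: only reaches 17(W), 32(W), 33(W), all W → L
n=35: reaches L-position 30 → W
n=36: reaches L-position 34 → W
n=37: reaches L-position 0 → W
n=38: only reaches 19(W), 36(W), 37(W), all W → L
n=39: reaches L-position 38 → W
n=40: reaches L-position 20 → W
L entries with 1 ≤ n ≤ 40 (n=0 is outside the asked range and is not counted): n = 4, 9, 14, 20, 24, 30, 34, 38; that makes 8.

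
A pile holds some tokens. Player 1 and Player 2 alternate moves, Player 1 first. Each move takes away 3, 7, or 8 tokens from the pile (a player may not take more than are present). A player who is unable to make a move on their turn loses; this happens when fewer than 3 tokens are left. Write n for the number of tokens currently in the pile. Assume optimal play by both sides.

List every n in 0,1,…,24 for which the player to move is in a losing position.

0, 1, 2, 6, 11, 12, 16, 17, 21, 22

Use the standard recursion: the mover loses at a terminal position; elsewhere, the mover wins exactly when some move hands the opponent an L position.
n=0: no move → L
n=1: no move → L
n=2: no move → L
n=3: W (go to 0, an L position)
n=4: W (go to 1, an L position)
n=5: W (go to 2, an L position)
n=6: L (sole option 3(W) is W)
n=7: W (go to 0, an L position)
n=8: W (go to 1, an L position)
n=9: W (go to 6, an L position)
n=10: W (go to 2, an L position)
n=11: L (options 8(W), 4(W), 3(W) are all W)
n=12: L (options 9(W), 5(W), 4(W) are all W)
n=13: W (go to 6, an L position)
n=14: W (go to 11, an L position)
n=15: W (go to 12, an L position)
n=16: L (options 13(W), 9(W), 8(W) are all W)
n=17: L (options 14(W), 10(W), 9(W) are all W)
n=18: W (go to 11, an L position)
n=19: W (go to 16, an L position)
n=20: W (go to 17, an L position)
n=21: L (options 18(W), 14(W), 13(W) are all W)
n=22: L (options 19(W), 15(W), 14(W) are all W)
n=23: W (go to 16, an L position)
n=24: W (go to 21, an L position)
Reading off the rows marked L gives the requested list; there are 10 such values of n.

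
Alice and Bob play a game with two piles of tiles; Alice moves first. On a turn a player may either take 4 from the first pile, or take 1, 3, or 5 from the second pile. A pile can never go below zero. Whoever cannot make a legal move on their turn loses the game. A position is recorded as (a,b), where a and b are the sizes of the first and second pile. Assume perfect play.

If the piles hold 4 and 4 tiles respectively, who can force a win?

Alice wins.

Compute win/loss labels from the base case upward. A position with no move is L. Any other position is W if it can reach an L in one move, else L.
No move ever increases a pile, so every position that can arise here has a ≤ 4 and b ≤ 4; it is enough to label the cells with 0 ≤ a ≤ 4 and 0 ≤ b ≤ 4.
Every move lowers a or b (never raises either), so fill the grid row by row in increasing a, and left to right within a row: each cell's successors are then already labelled.
      b=0  b=1  b=2  b=3  b=4
a=0:    L    W    L    W    L
a=1:    L    W    L    W    L
a=2:    L    W    L    W    L
a=3:    L    W    L    W    L
a=4:    W    L    W    L    W
Cells with no legal move (terminal, hence L): (0,0), (1,0), (2,0), (3,0).
The remaining L cells, each justified by listing all of its moves:
(0,2): →(0,1)(W) only, which is W, so L
(0,4): →(0,3)(W), (0,1)(W) — all W, so L
(1,2): →(1,1)(W) only, which is W, so L
(1,4): →(1,3)(W), (1,1)(W) — all W, so L
(2,2): →(2,1)(W) only, which is W, so L
(2,4): →(2,3)(W), (2,1)(W) — all W, so L
(3,2): →(3,1)(W) only, which is W, so L
(3,4): →(3,3)(W), (3,1)(W) — all W, so L
(4,1): →(0,1)(W), (4,0)(W) — all W, so L
(4,3): →(0,3)(W), (4,2)(W), (4,0)(W) — all W, so L
Every other cell has at least one move into one of the L cells above, so it is W.
The starting position (4,4) is W: Alice should move to (0,4), handing over an L position.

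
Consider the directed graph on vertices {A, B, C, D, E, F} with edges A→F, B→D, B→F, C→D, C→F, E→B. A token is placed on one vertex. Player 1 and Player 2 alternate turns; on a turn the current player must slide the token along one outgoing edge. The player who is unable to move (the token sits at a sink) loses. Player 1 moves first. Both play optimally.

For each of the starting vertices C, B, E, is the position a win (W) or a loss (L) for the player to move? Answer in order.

Compute win/loss labels from the base case upward. A position with no move is L. Any other position is W if it can reach an L in one move, else L.
Every edge goes from a vertex to one that appears earlier in the order F, D, B, C, E, A, so processing vertices in that order labels each vertex after all of its successors.
F: no outgoing edge → L
D: no outgoing edge → L
B: can move to D, which is L ⇒ W
C: can move to D, which is L ⇒ W
E: the only move is to B(W), a W ⇒ L
A: can move to F, which is L ⇒ W

C: W, B: W, E: L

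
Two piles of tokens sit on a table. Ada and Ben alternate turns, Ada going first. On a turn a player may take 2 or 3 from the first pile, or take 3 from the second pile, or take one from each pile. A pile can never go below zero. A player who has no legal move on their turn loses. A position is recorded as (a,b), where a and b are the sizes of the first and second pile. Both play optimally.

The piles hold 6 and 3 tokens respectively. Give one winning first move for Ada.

Move to (3,3).

Label each position W (a win for the player to move) or L (a loss). A position with no legal move is L; any other position is W exactly when some move reaches an L, and L when every move reaches a W.
No move ever increases a pile, so every position that can arise here has a ≤ 6 and b ≤ 3; it is enough to label the cells with 0 ≤ a ≤ 6 and 0 ≤ b ≤ 3.
Every move lowers a or b (never raises either), so fill the grid row by row in increasing a, and left to right within a row: each cell's successors are then already labelled.
      b=0  b=1  b=2  b=3
a=0:    L    L    L    W
a=1:    L    W    W    W
a=2:    W    W    W    L
a=3:    W    W    W    L
a=4:    W    L    L    W
a=5:    L    L    W    W
a=6:    L    W    W    W
Cells with no legal move (terminal, hence L): (0,0), (0,1), (0,2), (1,0).
The remaining L cells, each justified by listing all of its moves:
(2,3): L (options (0,3)(W), (2,0)(W), (1,2)(W) are all W)
(3,3): L (options (1,3)(W), (0,3)(W), (3,0)(W), (2,2)(W) are all W)
(4,1): L (options (2,1)(W), (1,1)(W), (3,0)(W) are all W)
(4,2): L (options (2,2)(W), (1,2)(W), (3,1)(W) are all W)
(5,0): L (options (3,0)(W), (2,0)(W) are all W)
(5,1): L (options (3,1)(W), (2,1)(W), (4,0)(W) are all W)
(6,0): L (options (4,0)(W), (3,0)(W) are all W)
Every other cell has at least one move into one of the L cells above, so it is W.
From (6,3), the L positions reachable in one move are: (3,3), (6,0). Any move reaching one of these is winning.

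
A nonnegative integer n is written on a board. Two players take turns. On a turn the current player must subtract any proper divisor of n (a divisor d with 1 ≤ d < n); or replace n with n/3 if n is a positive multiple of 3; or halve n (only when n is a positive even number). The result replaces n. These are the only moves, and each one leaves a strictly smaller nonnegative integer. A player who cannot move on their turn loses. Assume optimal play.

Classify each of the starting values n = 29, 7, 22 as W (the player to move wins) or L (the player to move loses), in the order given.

Positions with no move are L. A position that does have a move is losing for the player to move precisely when every available move leads to a winning position for the opponent. Fill in the labels:
n=0: no move → L
n=1: no move → L
n=2: W (go to 1, an L position)
n=3: W (go to 1, an L position)
n=4: L (options 2(W), 3(W) are all W)
n=5: W (go to 4, an L position)
n=6: W (go to 4, an L position)
n=7: L (sole option 6(W) is W)
n=8: W (go to 4, an L position)
n=9: L (options 3(W), 6(W), 8(W) are all W)
n=10: W (go to 9, an L position)
n=11: L (sole option 10(W) is W)
n=12: W (go to 4, an L position)
n=13: L (sole option 12(W) is W)
n=14: W (go to 7, an L position)
n=15: L (options 5(W), 10(W), 12(W), 14(W) are all W)
n=16: W (go to 15, an L position)
n=17: L (sole option 16(W) is W)
n=18: W (go to 9, an L position)
n=19: L (sole option 18(W) is W)
n=20: W (go to 15, an L position)
n=21: W (go to 7, an L position)
n=22: W (go to 11, an L position)
n=23: L (sole option 22(W) is W)
n=24: W (go to 23, an L position)
n=25: L (options 20(W), 24(W) are all W)
n=26: W (go to 13, an L position)
n=27: W (go to 9, an L position)
n=28: L (options 14(W), 21(W), 24(W), 26(W), 27(W) are all W)
n=29: W (go to 28, an L position)

29: W, 7: L, 22: W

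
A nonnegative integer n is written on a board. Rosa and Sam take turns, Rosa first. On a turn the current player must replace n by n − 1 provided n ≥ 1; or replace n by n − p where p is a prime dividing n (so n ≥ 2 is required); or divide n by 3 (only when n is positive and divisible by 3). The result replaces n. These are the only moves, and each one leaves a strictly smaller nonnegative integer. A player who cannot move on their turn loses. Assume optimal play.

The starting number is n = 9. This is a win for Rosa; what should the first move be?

Move to 8.

Use the standard recursion: the mover loses at a terminal position; elsewhere, the mover wins exactly when some move hands the opponent an L position.
n=0: no move → L
n=1: →0(L), so W
n=2: →0(L), so W
n=3: →0(L), so W
n=4: →2(W), 3(W) — all W, so L
n=5: →0(L), so W
n=6: →4(L), so W
n=7: →0(L), so W
n=8: →6(W), 7(W) — all W, so L
n=9: →8(L), so W
From 9, the L positions reachable in one move are: 8.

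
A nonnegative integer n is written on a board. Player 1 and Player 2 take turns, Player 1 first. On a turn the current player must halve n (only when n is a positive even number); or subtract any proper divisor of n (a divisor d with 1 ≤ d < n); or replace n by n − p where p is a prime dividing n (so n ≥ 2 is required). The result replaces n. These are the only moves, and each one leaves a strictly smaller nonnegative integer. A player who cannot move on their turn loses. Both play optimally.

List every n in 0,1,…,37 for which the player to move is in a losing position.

0, 1, 4, 9, 14, 20, 26, 32, 35

Compute win/loss labels from the base case upward. A position with no move is L. Any other position is W if it can reach an L in one move, else L.
n=0: no move → L
n=1: no move → L
n=2: →0(L), so W
n=3: →0(L), so W
n=4: →2(W), 3(W) — all W, so L
n=5: →0(L), so W
n=6: →4(L), so W
n=7: →0(L), so W
n=8: →4(L), so W
n=9: →6(W), 8(W) — all W, so L
n=10: →9(L), so W
n=11: →0(L), so W
n=12: →9(L), so W
n=13: →0(L), so W
n=14: →7(W), 12(W), 13(W) — all W, so L
n=15: →14(L), so W
n=16: →14(L), so W
n=17: →0(L), so W
n=18: →9(L), so W
n=19: →0(L), so W
n=20: →10(W), 15(W), 16(W), 18(W), 19(W) — all W, so L
n=21: →14(L), so W
n=22: →20(L), so W
n=23: →0(L), so W
n=24: →20(L), so W
n=25: →20(L), so W
n=26: →13(W), 24(W), 25(W) — all W, so L
n=27: →26(L), so W
n=28: →14(L), so W
n=29: →0(L), so W
n=30: →20(L), so W
n=31: →0(L), so W
n=32: →16(W), 24(W), 28(W), 30(W), 31(W) — all W, so L
n=33: →32(L), so W
n=34: →32(L), so W
n=35: →28(W), 30(W), 34(W) — all W, so L
n=36: →32(L), so W
n=37: →0(L), so W
The losing starting values of n are exactly the entries labelled L in this table (9 of them).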